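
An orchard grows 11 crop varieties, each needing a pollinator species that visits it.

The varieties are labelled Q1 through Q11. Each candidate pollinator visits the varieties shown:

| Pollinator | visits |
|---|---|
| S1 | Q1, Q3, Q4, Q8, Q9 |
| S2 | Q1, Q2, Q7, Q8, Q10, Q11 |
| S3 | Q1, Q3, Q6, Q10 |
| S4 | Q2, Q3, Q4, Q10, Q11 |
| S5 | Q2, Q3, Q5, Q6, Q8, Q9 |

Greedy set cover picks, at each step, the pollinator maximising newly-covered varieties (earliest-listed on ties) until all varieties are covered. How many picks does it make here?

3

Greedy: pick S2 (covers 6 new) → pick S5 (covers 4 new) → pick S1 (covers 1 new). Total picks: 3.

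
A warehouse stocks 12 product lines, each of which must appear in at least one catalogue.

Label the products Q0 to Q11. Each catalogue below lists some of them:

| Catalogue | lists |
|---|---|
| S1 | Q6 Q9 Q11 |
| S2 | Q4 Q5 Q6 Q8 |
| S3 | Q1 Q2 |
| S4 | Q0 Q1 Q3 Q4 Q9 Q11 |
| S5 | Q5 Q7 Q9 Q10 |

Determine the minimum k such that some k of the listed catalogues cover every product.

S2 and S3 and S4 and S5 together: S2 ∪ S3 ∪ S4 ∪ S5 = {Q0, Q1, Q2, Q3, Q4, Q5, Q6, Q7, Q8, Q9, Q10, Q11} — every product is covered.
No 3 of the 5 catalogues cover everything (all 10 combinations miss at least one product), so 4 is optimal.

4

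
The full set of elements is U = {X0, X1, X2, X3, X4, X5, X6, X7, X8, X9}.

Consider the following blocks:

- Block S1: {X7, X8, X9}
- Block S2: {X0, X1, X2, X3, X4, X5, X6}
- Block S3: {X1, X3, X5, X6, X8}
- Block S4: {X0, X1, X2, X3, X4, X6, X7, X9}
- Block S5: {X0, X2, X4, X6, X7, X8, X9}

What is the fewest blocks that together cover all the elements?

Take {S3, S5}. Their union is {X0, X1, X2, X3, X4, X5, X6, X7, X8, X9}, which is all 10 elements.
No single block has all 10 elements (the largest, S4, has 8), so 2 is optimal.

2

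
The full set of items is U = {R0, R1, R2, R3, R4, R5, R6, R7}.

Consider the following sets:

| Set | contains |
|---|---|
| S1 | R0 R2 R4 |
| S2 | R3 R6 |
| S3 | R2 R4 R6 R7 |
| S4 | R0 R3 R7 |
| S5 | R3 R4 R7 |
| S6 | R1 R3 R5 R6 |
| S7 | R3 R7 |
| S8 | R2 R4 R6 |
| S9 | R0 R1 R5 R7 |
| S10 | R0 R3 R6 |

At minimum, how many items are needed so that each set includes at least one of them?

3

H = {R3, R4, R5} meets every set (each contains at least one member of H), and |H| = 3.
No choice of 2 items meets every set, so 3 is the minimum.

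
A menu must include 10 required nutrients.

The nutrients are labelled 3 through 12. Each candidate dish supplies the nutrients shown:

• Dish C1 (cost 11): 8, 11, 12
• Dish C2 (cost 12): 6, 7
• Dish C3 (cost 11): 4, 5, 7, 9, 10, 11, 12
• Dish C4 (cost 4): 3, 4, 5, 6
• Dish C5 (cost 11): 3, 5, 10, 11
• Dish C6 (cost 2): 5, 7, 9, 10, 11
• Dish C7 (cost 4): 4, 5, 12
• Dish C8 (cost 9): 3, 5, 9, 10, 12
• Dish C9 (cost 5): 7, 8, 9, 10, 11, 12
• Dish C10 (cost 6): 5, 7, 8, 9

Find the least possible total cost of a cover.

9

C4, C9 together cover every nutrient (C4 ∪ C9 = {3, 4, 5, 6, 7, 8, 9, 10, 11, 12}); total cost 4 + 5 = 9.
The greedy pick C6, C4, C9 costs 11; no covering selection beats 9.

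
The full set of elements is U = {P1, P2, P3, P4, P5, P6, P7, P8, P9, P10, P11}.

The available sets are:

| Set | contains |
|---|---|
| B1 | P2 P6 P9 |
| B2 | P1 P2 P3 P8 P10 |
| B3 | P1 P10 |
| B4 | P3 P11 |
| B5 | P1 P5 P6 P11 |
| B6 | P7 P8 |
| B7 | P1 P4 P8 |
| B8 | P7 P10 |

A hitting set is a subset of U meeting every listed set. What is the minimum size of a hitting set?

4

H = {P3, P6, P8, P10} meets every set (each contains at least one member of H), and |H| = 4.
The sets B1, B4, B7, B8 are pairwise disjoint, so any hitting set needs a separate element for each — at least 4. Hence 4 is optimal.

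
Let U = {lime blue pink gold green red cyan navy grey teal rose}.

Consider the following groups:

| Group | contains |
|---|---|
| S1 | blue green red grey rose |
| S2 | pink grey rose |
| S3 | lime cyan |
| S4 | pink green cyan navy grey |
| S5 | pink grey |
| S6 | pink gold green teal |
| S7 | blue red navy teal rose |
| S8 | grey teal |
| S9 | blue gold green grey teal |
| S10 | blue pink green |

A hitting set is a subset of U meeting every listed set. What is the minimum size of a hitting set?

4

The 4 items {lime, blue, gold, grey} hit every group.
No choice of 3 items meets every group, so 4 is the minimum.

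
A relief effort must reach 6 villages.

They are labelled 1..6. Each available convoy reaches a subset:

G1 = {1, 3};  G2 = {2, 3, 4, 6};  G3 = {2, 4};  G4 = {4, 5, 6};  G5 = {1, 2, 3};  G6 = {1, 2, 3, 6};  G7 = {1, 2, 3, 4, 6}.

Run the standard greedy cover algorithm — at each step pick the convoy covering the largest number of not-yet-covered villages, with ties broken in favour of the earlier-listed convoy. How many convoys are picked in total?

2

Greedy: pick G7 (covers 5 new) → pick G4 (covers 1 new). Total picks: 2.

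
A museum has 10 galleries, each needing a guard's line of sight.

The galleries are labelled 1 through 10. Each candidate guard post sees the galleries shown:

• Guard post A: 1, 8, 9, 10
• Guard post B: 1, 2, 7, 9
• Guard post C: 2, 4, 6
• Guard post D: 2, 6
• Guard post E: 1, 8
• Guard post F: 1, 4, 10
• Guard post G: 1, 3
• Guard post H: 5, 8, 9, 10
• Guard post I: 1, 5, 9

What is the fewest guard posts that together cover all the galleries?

4

B and C and G and H together: B ∪ C ∪ G ∪ H = {1, 2, 3, 4, 5, 6, 7, 8, 9, 10} — every gallery is covered.
No 3 of the 9 guard posts cover everything (all 84 combinations miss at least one gallery), so 4 is optimal.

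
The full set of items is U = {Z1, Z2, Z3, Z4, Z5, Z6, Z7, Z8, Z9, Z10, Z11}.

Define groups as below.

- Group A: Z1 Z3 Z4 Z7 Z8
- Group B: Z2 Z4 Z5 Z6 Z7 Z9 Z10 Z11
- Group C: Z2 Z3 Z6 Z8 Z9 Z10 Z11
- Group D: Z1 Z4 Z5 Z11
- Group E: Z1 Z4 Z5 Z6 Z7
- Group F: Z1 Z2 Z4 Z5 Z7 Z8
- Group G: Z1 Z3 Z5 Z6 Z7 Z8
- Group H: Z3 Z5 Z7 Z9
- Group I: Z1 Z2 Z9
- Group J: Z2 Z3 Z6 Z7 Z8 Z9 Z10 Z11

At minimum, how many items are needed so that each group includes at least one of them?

The 2 items {Z1, Z9} hit every group.
No single item lies in every group, so at least 2 are needed and 2 is optimal.

2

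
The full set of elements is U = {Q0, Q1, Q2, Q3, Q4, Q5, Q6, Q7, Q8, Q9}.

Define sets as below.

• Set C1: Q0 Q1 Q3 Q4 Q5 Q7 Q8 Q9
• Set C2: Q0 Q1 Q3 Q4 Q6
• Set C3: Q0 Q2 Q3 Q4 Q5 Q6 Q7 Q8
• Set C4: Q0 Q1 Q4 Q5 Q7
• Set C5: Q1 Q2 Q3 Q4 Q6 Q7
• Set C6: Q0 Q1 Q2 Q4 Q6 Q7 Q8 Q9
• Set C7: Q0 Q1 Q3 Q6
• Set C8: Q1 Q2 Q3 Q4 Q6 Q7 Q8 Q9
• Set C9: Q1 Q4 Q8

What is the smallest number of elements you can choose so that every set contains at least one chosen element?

2

H = {Q1, Q2} meets every set (each contains at least one member of H), and |H| = 2.
No single element lies in every set, so at least 2 are needed and 2 is optimal.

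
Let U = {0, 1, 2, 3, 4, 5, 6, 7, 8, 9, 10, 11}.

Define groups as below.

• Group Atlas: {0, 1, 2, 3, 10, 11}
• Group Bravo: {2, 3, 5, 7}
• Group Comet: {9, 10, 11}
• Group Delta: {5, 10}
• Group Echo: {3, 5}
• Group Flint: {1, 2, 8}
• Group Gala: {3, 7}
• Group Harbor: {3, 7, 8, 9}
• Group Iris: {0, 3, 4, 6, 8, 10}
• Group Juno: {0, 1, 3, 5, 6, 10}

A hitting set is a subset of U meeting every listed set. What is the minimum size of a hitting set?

H = {2, 3, 10} meets every group (each contains at least one member of H), and |H| = 3.
The groups Comet, Flint, Gala are pairwise disjoint, so any hitting set needs a separate element for each — at least 3. Hence 3 is optimal.

3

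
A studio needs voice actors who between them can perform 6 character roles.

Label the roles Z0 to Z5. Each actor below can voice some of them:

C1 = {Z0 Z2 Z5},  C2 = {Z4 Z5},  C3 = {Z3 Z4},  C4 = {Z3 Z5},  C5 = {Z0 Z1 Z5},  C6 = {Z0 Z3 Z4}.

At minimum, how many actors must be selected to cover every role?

3

Take {C1, C3, C5}. Their union is {Z0, Z1, Z2, Z3, Z4, Z5}, which is all 6 roles.
Only C5 contains Z1, so C5 is forced; the remaining 3 roles need at least 2 more actors (each remaining actor adds at most 2) — so at least 3 actors are needed, and 3 is optimal.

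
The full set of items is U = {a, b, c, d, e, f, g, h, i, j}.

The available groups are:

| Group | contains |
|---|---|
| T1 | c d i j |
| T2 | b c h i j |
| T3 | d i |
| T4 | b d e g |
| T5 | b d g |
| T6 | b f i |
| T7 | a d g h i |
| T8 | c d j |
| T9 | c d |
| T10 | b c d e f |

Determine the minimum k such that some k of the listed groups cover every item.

3

T1, T7, and T10 cover everything between them: the union {a, b, c, d, e, f, g, h, i, j} is all of U.
Only T7 contains a, so T7 is forced; the remaining 5 items need at least 2 more groups (each remaining group adds at most 4) — so at least 3 groups are needed, and 3 is optimal.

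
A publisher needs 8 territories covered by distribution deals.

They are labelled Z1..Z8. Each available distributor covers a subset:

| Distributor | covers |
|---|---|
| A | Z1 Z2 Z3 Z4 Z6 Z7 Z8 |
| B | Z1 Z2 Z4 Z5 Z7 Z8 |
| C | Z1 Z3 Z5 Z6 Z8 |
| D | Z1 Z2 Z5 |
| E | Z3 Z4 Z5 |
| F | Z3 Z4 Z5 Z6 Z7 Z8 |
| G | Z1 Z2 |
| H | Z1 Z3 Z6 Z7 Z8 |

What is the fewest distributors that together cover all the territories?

2

Take {A, D}. Their union is {Z1, Z2, Z3, Z4, Z5, Z6, Z7, Z8}, which is all 8 territories.
No single distributor has all 8 territories (the largest, A, has 7), so 2 is optimal.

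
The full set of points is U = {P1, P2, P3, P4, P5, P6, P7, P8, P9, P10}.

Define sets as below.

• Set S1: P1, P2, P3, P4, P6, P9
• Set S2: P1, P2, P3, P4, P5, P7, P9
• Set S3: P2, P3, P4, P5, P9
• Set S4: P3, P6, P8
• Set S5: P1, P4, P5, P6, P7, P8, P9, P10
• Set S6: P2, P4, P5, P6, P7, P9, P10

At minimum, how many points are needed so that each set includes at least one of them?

H = {P3, P4} meets every set (each contains at least one member of H), and |H| = 2.
No single point lies in every set, so at least 2 are needed and 2 is optimal.

2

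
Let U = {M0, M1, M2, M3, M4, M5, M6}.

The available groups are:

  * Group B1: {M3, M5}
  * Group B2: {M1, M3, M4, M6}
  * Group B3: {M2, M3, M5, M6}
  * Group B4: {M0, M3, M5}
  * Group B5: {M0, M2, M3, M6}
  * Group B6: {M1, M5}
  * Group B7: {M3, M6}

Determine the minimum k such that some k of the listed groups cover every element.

3

B1 and B2 and B5 together: B1 ∪ B2 ∪ B5 = {M0, M1, M2, M3, M4, M5, M6} — every element is covered.
Only B2 contains M4, so B2 is forced; the remaining 3 elements need at least 2 more groups (each remaining group adds at most 2) — so at least 3 groups are needed, and 3 is optimal.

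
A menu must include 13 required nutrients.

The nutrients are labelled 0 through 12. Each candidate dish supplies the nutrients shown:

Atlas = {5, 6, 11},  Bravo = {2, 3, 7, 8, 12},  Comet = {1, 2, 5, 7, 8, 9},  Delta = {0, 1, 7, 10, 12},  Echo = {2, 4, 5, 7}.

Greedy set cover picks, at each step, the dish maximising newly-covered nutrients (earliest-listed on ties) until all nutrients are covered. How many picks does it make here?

Greedy: pick Comet (covers 6 new) → pick Delta (covers 3 new) → pick Atlas (covers 2 new) → pick Bravo (covers 1 new) → pick Echo (covers 1 new). Total picks: 5.

5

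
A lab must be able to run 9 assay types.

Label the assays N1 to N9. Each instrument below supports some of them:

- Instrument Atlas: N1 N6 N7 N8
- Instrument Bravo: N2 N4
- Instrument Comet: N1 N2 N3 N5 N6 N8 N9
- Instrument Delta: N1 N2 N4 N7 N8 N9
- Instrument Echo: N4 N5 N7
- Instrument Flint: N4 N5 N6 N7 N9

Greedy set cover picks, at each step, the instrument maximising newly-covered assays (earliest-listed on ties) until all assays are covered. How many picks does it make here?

2

Greedy: pick Comet (covers 7 new) → pick Delta (covers 2 new). Total picks: 2.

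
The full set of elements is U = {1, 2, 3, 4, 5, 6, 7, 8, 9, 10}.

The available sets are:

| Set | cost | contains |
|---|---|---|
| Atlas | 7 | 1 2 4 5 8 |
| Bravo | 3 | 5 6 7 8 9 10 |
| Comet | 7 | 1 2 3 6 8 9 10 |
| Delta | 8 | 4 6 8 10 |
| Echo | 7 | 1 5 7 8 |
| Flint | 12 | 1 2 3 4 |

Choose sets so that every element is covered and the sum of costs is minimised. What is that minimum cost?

Bravo, Flint together cover every element (Bravo ∪ Flint = {1, 2, 3, 4, 5, 6, 7, 8, 9, 10}); total cost 3 + 12 = 15.
The greedy pick Bravo, Atlas, Comet costs 17; no covering selection beats 15.

15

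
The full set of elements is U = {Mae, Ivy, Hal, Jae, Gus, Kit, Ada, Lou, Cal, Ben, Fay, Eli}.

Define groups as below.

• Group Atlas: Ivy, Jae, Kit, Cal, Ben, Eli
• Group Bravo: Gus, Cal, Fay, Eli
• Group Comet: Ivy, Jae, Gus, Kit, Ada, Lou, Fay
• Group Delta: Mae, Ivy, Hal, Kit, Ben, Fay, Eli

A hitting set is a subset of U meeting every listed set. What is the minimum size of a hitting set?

Take H = {Jae, Eli}. Each listed group contains at least one of these, so H is a hitting set of size 2.
No single element lies in every group, so at least 2 are needed and 2 is optimal.

2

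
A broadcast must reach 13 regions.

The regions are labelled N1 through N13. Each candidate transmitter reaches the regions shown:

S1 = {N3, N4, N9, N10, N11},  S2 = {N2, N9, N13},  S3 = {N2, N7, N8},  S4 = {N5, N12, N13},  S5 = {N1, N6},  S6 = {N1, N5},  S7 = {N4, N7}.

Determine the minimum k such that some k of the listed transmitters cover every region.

S1 and S3 and S4 and S5 together: S1 ∪ S3 ∪ S4 ∪ S5 = {N1, N2, N3, N4, N5, N6, N7, N8, N9, N10, N11, N12, N13} — every region is covered.
Only S1 contains N3, so S1 is forced; the remaining 8 regions need at least 3 more transmitters (each remaining transmitter adds at most 3) — so at least 4 transmitters are needed, and 4 is optimal.

4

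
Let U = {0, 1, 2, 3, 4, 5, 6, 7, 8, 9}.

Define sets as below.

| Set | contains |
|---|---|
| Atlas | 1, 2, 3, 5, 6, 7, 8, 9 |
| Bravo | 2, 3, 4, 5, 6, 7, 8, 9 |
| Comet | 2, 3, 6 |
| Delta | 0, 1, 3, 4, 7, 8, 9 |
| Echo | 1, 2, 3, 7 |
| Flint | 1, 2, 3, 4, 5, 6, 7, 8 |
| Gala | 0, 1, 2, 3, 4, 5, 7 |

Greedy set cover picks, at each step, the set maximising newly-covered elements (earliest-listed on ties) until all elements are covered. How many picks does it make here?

Greedy: pick Atlas (covers 8 new) → pick Delta (covers 2 new). Total picks: 2.

2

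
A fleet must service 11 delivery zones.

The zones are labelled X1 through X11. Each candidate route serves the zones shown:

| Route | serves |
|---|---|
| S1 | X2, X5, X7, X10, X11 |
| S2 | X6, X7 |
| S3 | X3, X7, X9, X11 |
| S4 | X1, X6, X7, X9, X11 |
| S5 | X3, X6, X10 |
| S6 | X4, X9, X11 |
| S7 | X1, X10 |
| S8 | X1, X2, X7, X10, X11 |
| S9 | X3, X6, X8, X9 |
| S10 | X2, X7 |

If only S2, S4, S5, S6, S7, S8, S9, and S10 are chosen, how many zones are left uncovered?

1

Union of S2, S4, S5, S6, S7, S8, S9, S10 = {X1, X2, X3, X4, X6, X7, X8, X9, X10, X11}.
Not covered: X5 — 1 zone.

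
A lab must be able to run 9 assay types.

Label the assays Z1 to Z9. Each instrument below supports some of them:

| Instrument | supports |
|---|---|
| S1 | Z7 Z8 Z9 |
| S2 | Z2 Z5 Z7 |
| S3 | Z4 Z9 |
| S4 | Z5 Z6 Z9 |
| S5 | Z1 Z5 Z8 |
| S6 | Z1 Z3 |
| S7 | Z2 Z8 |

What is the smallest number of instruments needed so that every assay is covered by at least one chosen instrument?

5

S2 and S3 and S4 and S6 and S7 together: S2 ∪ S3 ∪ S4 ∪ S6 ∪ S7 = {Z1, Z2, Z3, Z4, Z5, Z6, Z7, Z8, Z9} — every assay is covered.
No 4 of the 7 instruments cover everything (all 35 combinations miss at least one assay), so 5 is optimal.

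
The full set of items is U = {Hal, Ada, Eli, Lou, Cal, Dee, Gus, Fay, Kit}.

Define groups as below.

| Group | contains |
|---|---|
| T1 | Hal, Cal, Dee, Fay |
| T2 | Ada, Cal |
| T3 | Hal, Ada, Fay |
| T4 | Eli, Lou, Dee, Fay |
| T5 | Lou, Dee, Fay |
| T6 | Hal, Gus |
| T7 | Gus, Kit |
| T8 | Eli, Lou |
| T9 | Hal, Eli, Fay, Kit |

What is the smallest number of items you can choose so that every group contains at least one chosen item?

The 4 items {Eli, Cal, Gus, Fay} hit every group.
No choice of 3 items meets every group, so 4 is the minimum.

4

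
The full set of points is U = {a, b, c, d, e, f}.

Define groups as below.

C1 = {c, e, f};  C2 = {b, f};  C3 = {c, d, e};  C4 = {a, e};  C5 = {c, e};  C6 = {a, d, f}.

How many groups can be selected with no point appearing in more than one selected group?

2

C2, C4 are pairwise disjoint (C2={b,f}; C4={a,e}).
Every remaining group overlaps one of these, and no 3 of the listed groups are pairwise disjoint, so 2 is the maximum.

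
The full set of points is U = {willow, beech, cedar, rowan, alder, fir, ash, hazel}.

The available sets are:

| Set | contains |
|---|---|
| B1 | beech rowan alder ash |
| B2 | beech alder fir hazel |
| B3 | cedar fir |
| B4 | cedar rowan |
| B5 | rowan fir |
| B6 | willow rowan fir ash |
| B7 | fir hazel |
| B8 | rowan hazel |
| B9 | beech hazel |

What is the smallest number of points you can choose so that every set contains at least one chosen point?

3

Take H = {beech, rowan, fir}. Each listed set contains at least one of these, so H is a hitting set of size 3.
No choice of 2 points meets every set, so 3 is the minimum.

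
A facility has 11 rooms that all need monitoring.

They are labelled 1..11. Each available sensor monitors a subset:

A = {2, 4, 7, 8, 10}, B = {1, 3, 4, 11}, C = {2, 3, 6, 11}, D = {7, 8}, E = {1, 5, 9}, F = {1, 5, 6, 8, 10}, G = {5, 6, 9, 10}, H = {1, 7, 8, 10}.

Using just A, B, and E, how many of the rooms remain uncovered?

Union of A, B, E = {1, 2, 3, 4, 5, 7, 8, 9, 10, 11}.
Not covered: 6 — 1 room.

1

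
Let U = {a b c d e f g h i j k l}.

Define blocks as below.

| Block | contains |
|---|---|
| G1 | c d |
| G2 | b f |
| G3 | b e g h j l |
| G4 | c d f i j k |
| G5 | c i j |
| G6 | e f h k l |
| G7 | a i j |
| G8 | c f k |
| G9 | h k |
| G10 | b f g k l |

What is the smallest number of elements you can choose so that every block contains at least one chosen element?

T = {b, c, h, i} meets every block (each contains at least one member of T), and |T| = 4.
The blocks G1, G2, G7, G9 are pairwise disjoint, so any hitting set needs a separate element for each — at least 4. Hence 4 is optimal.

4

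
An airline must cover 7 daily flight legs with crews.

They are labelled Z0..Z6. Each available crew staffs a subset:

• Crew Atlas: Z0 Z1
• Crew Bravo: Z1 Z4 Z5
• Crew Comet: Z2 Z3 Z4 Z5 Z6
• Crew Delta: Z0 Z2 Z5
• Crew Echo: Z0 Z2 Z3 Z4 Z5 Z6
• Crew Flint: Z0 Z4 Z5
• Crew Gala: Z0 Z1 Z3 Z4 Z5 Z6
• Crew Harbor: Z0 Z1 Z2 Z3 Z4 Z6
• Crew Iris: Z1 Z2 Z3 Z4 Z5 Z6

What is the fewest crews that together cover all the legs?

2

Take {Gala, Iris}. Their union is {Z0, Z1, Z2, Z3, Z4, Z5, Z6}, which is all 7 legs.
No single crew has all 7 legs (the largest, Echo, has 6), so 2 is optimal.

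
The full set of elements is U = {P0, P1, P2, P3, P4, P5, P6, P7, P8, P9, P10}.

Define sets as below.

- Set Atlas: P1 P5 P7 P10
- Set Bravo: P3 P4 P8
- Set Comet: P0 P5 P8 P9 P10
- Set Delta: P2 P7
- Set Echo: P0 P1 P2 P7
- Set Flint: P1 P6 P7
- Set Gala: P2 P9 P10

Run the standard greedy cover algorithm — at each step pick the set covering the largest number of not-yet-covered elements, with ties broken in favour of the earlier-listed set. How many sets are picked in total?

Greedy: pick Comet (covers 5 new) → pick Echo (covers 3 new) → pick Bravo (covers 2 new) → pick Flint (covers 1 new). Total picks: 4.

4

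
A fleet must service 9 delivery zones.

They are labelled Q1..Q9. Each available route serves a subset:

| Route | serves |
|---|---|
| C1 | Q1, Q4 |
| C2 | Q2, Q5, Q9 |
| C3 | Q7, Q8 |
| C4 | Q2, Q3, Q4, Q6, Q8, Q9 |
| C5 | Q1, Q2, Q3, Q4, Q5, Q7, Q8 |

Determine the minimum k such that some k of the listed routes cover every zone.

C4 and C5 together: C4 ∪ C5 = {Q1, Q2, Q3, Q4, Q5, Q6, Q7, Q8, Q9} — every zone is covered.
No single route has all 9 zones (the largest, C5, has 7), so 2 is optimal.

2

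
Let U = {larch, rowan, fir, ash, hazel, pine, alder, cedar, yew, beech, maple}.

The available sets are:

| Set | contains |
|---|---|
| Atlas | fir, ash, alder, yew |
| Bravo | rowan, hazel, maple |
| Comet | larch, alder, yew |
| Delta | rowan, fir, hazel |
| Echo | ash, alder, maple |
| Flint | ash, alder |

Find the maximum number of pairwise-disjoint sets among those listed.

2

Atlas, Bravo are pairwise disjoint (Atlas={fir,ash,alder,yew}; Bravo={rowan,hazel,maple}).
Every remaining set overlaps one of these, and no 3 of the listed sets are pairwise disjoint, so 2 is the maximum.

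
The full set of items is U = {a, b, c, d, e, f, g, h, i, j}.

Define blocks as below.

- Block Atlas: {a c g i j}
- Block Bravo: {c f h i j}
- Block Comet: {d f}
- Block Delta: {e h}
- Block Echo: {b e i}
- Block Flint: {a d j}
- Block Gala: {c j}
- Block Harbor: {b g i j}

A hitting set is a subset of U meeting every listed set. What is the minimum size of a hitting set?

The 3 items {d, e, j} hit every block.
The blocks Comet, Delta, Harbor are pairwise disjoint, so any hitting set needs a separate item for each — at least 3. Hence 3 is optimal.

3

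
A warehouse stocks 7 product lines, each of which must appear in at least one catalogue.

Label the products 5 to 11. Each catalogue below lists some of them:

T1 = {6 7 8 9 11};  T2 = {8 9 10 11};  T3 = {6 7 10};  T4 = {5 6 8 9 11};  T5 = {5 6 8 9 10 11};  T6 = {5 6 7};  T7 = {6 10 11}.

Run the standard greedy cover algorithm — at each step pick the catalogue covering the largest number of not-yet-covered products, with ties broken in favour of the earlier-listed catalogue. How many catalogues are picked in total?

Greedy: pick T5 (covers 6 new) → pick T1 (covers 1 new). Total picks: 2.

2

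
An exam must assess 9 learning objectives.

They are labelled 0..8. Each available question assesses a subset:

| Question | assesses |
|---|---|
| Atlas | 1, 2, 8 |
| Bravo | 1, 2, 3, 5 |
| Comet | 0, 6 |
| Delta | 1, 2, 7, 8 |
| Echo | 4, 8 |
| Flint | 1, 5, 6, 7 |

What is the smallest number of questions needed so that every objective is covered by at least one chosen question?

Take {Bravo, Comet, Delta, Echo}. Their union is {0, 1, 2, 3, 4, 5, 6, 7, 8}, which is all 9 objectives.
Only Bravo contains 3, so Bravo is forced; the remaining 5 objectives need at least 3 more questions (each remaining question adds at most 2) — so at least 4 questions are needed, and 4 is optimal.

4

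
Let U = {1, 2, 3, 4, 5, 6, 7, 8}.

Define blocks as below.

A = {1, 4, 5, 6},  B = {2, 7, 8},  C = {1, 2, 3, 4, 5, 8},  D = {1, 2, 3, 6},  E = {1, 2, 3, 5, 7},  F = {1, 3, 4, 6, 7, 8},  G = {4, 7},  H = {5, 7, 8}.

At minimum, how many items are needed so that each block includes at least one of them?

Take T = {1, 7}. Each listed block contains at least one of these, so T is a hitting set of size 2.
The blocks D, G are pairwise disjoint, so any hitting set needs a separate item for each — at least 2. Hence 2 is optimal.

2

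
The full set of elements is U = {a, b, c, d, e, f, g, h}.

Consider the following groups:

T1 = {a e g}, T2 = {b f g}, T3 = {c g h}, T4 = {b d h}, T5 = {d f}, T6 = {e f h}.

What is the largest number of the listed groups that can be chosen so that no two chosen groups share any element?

T3, T5 are pairwise disjoint (T3={c,g,h}; T5={d,f}).
Every remaining group overlaps one of these, and no 3 of the listed groups are pairwise disjoint, so 2 is the maximum.

2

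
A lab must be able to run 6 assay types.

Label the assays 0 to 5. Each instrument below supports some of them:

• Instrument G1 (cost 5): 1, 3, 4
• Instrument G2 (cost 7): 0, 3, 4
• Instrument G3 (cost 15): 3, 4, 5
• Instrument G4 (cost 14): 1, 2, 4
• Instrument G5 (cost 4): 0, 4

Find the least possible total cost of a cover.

G3, G4, G5 together cover every assay (G3 ∪ G4 ∪ G5 = {0, 1, 2, 3, 4, 5}); total cost 15 + 14 + 4 = 33.
The greedy pick G1, G5, G4, G3 costs 38; no covering selection beats 33.

33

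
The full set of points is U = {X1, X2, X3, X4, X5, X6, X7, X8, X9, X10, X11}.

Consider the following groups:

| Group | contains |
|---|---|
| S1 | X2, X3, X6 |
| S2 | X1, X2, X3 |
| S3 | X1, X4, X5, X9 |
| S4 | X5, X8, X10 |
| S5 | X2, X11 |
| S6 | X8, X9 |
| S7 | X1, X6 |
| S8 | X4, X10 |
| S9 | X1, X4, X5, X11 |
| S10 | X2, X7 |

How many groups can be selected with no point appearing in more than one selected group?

4

S5, S6, S7, S8 are pairwise disjoint (S5={X2,X11}; S6={X8,X9}; S7={X1,X6}; S8={X4,X10}).
Every remaining group overlaps one of these, and no 5 of the listed groups are pairwise disjoint, so 4 is the maximum.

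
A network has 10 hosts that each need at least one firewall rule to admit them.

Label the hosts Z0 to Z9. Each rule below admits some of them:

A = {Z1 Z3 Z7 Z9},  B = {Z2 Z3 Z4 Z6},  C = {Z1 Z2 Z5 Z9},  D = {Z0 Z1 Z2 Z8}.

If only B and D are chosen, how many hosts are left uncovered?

3

Union of B, D = {Z0, Z1, Z2, Z3, Z4, Z6, Z8}.
Not covered: Z5, Z7, Z9 — 3 hosts.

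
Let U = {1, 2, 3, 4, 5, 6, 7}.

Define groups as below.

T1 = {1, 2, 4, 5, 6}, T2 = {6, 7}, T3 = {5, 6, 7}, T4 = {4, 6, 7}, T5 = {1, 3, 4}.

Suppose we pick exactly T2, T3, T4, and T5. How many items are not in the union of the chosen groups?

1

Union of T2, T3, T4, T5 = {1, 3, 4, 5, 6, 7}.
Not covered: 2 — 1 item.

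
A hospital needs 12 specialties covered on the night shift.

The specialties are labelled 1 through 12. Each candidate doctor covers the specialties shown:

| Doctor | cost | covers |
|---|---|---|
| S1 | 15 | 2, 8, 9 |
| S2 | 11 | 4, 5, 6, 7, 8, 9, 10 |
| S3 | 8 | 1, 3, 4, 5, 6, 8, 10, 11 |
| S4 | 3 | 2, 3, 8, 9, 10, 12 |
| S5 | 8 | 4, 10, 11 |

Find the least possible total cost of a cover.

22

S2, S3, S4 together cover every specialty (S2 ∪ S3 ∪ S4 = {1, 2, 3, 4, 5, 6, 7, 8, 9, 10, 11, 12}); total cost 11 + 8 + 3 = 22.
No covering selection has total cost below 22.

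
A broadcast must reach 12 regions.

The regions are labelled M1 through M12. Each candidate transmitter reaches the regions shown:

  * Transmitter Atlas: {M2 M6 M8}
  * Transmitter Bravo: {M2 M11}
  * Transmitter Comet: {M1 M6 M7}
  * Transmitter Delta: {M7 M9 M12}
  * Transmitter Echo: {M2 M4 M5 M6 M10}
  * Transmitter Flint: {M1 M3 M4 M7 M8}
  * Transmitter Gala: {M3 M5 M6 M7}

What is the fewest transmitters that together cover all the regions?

Take {Bravo, Delta, Echo, Flint}. Their union is {M1, M2, M3, M4, M5, M6, M7, M8, M9, M10, M11, M12}, which is all 12 regions.
No 3 of the 7 transmitters cover everything (all 35 combinations miss at least one region), so 4 is optimal.

4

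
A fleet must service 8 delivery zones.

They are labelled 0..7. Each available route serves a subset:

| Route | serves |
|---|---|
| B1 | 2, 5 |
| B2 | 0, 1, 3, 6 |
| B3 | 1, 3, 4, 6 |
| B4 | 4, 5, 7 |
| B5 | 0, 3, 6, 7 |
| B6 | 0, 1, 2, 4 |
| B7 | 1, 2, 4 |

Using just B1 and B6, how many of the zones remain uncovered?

Union of B1, B6 = {0, 1, 2, 4, 5}.
Not covered: 3, 6, 7 — 3 zones.

3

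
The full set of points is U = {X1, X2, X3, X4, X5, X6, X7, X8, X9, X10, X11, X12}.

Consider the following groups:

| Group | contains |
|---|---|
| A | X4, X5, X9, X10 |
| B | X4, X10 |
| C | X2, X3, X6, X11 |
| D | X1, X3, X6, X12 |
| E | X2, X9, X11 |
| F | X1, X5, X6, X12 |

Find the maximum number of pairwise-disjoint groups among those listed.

B, E, F are pairwise disjoint (B={X4,X10}; E={X2,X9,X11}; F={X1,X5,X6,X12}).
Every remaining group overlaps one of these, and no 4 of the listed groups are pairwise disjoint, so 3 is the maximum.

3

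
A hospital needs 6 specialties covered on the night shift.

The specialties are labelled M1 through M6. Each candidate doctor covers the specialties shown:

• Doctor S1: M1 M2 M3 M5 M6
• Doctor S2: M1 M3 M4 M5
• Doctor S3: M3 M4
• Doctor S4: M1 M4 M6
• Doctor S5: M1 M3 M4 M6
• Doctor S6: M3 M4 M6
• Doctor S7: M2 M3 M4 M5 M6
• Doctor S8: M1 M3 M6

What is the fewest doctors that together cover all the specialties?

2

Take {S1, S6}. Their union is {M1, M2, M3, M4, M5, M6}, which is all 6 specialties.
No single doctor has all 6 specialties (the largest, S1, has 5), so 2 is optimal.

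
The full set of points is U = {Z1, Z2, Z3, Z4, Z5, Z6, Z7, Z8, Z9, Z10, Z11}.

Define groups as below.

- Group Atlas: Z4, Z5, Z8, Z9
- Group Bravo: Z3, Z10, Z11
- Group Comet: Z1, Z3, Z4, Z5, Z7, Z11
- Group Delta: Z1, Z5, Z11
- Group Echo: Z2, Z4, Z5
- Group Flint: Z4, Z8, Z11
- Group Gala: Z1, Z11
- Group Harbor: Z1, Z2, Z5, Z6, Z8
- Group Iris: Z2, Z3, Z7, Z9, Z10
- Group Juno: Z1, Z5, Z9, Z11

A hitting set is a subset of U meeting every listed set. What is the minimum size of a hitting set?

3

Take H = {Z2, Z8, Z11}. Each listed group contains at least one of these, so H is a hitting set of size 3.
No choice of 2 points meets every group, so 3 is the minimum.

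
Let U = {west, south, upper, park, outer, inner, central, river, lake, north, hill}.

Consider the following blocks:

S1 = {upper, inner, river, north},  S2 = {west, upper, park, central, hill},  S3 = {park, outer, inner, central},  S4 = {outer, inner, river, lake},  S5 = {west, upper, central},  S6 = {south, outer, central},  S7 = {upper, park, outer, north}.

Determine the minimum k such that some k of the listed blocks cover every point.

4

S1, S2, S4, and S6 cover everything between them: the union {west, south, upper, park, outer, inner, central, river, lake, north, hill} is all of U.
No 3 of the 7 blocks cover everything (all 35 combinations miss at least one point), so 4 is optimal.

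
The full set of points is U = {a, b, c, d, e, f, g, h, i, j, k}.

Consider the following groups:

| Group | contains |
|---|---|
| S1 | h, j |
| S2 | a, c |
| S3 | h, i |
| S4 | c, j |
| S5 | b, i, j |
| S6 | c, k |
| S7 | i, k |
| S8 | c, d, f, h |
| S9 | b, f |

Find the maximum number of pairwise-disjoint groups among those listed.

4

S1, S2, S7, S9 are pairwise disjoint (S1={h,j}; S2={a,c}; S7={i,k}; S9={b,f}).
Every remaining group overlaps one of these, and no 5 of the listed groups are pairwise disjoint, so 4 is the maximum.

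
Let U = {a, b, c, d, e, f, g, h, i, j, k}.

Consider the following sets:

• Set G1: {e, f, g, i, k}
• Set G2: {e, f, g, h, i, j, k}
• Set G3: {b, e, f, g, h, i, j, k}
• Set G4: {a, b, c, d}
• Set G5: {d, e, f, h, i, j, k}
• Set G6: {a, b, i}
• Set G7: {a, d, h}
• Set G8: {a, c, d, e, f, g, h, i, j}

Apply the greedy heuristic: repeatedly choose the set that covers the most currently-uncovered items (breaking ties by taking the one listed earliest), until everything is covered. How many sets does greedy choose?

Greedy: pick G8 (covers 9 new) → pick G3 (covers 2 new). Total picks: 2.

2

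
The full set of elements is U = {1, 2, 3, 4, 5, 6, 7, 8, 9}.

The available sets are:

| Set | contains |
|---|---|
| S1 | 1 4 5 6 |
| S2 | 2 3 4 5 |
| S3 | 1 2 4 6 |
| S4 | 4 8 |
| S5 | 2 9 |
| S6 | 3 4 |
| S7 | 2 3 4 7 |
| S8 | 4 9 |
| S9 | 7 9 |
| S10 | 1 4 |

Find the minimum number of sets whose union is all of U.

S1, S4, S7, and S8 cover everything between them: the union {1, 2, 3, 4, 5, 6, 7, 8, 9} is all of U.
Only S4 contains 8, so S4 is forced; the remaining 7 elements need at least 3 more sets (each remaining set adds at most 3) — so at least 4 sets are needed, and 4 is optimal.

4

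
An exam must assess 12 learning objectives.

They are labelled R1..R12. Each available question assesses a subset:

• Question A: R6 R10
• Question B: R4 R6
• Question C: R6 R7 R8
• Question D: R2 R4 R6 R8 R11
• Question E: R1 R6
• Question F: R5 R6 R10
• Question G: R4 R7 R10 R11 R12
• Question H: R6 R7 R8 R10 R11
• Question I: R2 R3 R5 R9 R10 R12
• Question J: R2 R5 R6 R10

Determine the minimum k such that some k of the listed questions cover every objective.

E and G and H and I together: E ∪ G ∪ H ∪ I = {R1, R2, R3, R4, R5, R6, R7, R8, R9, R10, R11, R12} — every objective is covered.
No 3 of the 10 questions cover everything (all 120 combinations miss at least one objective), so 4 is optimal.

4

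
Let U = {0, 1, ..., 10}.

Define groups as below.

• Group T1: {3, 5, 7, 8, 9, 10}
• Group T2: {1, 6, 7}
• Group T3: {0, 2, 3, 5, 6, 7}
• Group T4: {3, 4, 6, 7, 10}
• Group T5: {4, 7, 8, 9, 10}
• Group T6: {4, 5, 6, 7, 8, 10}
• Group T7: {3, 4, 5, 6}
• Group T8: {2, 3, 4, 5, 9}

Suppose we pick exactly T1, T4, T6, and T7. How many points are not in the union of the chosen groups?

Union of T1, T4, T6, T7 = {3, 4, 5, 6, 7, 8, 9, 10}.
Not covered: 0, 1, 2 — 3 points.

3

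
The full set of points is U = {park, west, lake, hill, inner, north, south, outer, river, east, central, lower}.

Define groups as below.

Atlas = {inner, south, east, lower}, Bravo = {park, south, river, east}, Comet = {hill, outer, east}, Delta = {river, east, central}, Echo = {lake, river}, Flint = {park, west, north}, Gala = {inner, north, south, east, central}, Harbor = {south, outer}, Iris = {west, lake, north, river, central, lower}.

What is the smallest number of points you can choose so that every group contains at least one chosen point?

H = {north, south, outer, river} meets every group (each contains at least one member of H), and |H| = 4.
No choice of 3 points meets every group, so 4 is the minimum.

4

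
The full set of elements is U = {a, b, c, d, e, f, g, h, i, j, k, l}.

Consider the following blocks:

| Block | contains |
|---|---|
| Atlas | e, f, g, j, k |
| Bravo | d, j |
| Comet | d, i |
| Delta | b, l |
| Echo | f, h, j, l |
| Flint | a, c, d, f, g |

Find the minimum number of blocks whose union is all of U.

5

Atlas and Comet and Delta and Echo and Flint together: Atlas ∪ Comet ∪ Delta ∪ Echo ∪ Flint = {a, b, c, d, e, f, g, h, i, j, k, l} — every element is covered.
No 4 of the 6 blocks cover everything (all 15 combinations miss at least one element), so 5 is optimal.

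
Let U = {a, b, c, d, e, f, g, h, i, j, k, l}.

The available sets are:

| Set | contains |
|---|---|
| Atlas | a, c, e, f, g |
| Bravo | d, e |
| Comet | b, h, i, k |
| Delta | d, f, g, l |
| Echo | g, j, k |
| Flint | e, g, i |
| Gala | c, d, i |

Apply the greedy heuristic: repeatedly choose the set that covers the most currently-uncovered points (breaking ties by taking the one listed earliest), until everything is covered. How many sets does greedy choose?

Greedy: pick Atlas (covers 5 new) → pick Comet (covers 4 new) → pick Delta (covers 2 new) → pick Echo (covers 1 new). Total picks: 4.

4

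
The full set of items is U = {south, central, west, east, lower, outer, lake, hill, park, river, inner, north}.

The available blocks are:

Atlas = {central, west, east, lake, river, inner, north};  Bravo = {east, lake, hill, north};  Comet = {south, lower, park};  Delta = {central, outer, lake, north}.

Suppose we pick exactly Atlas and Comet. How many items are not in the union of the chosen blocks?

Union of Atlas, Comet = {south, central, west, east, lower, lake, park, river, inner, north}.
Not covered: outer, hill — 2 items.

2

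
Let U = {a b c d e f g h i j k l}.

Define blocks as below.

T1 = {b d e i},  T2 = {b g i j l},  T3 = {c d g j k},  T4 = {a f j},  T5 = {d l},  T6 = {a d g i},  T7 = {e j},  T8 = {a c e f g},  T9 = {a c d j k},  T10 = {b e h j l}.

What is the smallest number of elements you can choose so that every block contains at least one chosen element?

3

The 3 elements {d, g, j} hit every block.
No choice of 2 elements meets every block, so 3 is the minimum.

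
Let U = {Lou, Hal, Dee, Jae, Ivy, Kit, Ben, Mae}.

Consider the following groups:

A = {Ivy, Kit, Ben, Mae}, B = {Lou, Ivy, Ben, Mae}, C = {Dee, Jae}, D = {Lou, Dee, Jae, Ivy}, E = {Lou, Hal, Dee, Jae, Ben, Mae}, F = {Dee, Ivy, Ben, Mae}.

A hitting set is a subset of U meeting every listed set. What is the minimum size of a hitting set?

2

H = {Dee, Ben} meets every group (each contains at least one member of H), and |H| = 2.
The groups B, C are pairwise disjoint, so any hitting set needs a separate point for each — at least 2. Hence 2 is optimal.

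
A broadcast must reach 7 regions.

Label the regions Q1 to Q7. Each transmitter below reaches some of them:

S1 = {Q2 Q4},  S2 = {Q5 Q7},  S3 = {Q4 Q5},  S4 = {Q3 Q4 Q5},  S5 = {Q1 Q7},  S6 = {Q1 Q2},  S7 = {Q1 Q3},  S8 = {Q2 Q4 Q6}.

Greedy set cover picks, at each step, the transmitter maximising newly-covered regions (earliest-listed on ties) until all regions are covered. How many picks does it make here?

Greedy: pick S4 (covers 3 new) → pick S5 (covers 2 new) → pick S8 (covers 2 new). Total picks: 3.

3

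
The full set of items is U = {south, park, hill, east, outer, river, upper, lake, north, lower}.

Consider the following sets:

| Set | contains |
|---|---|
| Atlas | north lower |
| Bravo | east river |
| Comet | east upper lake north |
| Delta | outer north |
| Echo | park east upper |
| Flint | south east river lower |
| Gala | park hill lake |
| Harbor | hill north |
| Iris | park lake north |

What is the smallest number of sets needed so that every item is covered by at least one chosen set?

4

Take {Comet, Delta, Flint, Gala}. Their union is {south, park, hill, east, outer, river, upper, lake, north, lower}, which is all 10 items.
No 3 of the 9 sets cover everything (all 84 combinations miss at least one item), so 4 is optimal.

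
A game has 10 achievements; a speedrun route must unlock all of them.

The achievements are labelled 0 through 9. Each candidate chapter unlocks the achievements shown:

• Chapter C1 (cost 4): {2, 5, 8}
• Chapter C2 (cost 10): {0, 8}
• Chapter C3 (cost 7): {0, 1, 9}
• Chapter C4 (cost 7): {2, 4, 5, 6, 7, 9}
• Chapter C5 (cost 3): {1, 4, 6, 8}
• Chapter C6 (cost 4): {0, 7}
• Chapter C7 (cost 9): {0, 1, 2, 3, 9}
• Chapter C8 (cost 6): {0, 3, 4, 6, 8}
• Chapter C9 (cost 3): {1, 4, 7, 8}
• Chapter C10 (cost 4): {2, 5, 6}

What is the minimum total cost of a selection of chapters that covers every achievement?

16

C4, C5, C8 together cover every achievement (C4 ∪ C5 ∪ C8 = {0, 1, 2, 3, 4, 5, 6, 7, 8, 9}); total cost 7 + 3 + 6 = 16.
No covering selection has total cost below 16.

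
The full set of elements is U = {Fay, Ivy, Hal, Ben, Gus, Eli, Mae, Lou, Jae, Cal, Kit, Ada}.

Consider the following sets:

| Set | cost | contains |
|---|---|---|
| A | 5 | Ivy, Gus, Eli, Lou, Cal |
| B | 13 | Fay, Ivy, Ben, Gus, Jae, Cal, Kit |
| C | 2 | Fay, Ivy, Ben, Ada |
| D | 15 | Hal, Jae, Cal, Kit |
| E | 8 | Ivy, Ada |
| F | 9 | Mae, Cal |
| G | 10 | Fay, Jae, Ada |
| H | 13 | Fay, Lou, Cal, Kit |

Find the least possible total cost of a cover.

A, C, D, F together cover every element (A ∪ C ∪ D ∪ F = {Fay, Ivy, Hal, Ben, Gus, Eli, Mae, Lou, Jae, Cal, Kit, Ada}); total cost 5 + 2 + 15 + 9 = 31.
No covering selection has total cost below 31.

31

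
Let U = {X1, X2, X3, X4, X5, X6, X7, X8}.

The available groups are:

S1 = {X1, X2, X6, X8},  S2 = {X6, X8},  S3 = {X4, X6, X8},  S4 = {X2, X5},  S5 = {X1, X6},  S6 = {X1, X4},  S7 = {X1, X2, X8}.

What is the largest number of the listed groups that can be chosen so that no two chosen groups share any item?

S2, S4, S6 are pairwise disjoint (S2={X6,X8}; S4={X2,X5}; S6={X1,X4}).
Every remaining group overlaps one of these, and no 4 of the listed groups are pairwise disjoint, so 3 is the maximum.

3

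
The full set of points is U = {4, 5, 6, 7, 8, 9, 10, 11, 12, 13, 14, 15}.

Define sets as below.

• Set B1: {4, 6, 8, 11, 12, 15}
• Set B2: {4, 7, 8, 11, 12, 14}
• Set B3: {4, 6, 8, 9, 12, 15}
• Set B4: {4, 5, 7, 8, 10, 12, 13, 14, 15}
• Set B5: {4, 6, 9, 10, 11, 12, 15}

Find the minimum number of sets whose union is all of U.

2

B4 and B5 cover everything between them: the union {4, 5, 6, 7, 8, 9, 10, 11, 12, 13, 14, 15} is all of U.
No single set has all 12 points (the largest, B4, has 9), so 2 is optimal.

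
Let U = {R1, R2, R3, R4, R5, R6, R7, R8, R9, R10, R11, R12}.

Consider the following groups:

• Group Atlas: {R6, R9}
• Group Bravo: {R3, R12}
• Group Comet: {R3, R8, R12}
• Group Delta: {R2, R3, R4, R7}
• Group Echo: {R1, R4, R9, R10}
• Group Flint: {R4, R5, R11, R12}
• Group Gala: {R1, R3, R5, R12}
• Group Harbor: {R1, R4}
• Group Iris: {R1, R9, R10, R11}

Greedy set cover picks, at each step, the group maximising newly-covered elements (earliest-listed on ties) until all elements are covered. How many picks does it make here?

5

Greedy: pick Delta (covers 4 new) → pick Iris (covers 4 new) → pick Comet (covers 2 new) → pick Atlas (covers 1 new) → pick Flint (covers 1 new). Total picks: 5.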